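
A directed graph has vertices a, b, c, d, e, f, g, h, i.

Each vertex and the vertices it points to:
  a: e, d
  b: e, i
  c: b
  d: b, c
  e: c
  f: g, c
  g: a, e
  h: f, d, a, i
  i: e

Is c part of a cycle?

Yes

c is on a cycle iff c can reach itself via ≥1 edge.
c → b → e → c — yes.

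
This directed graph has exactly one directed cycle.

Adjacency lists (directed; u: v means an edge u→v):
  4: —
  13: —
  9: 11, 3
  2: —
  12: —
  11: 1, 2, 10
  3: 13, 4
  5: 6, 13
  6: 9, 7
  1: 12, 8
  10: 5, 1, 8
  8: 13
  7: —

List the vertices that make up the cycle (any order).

5, 6, 9, 10, 11

DFS with gray/black marking from 6:
6 gray
  9 gray
    11 gray
      1 gray
        12 gray
        12 black
        8 gray
          13 gray
          13 black
        8 black
      1 black
      2 gray
      2 black
      10 gray
        5 gray
          5→6: 6 is gray → back edge
Back edge closes the cycle 6 → 9 → 11 → 10 → 5 → 6; its vertices are {5, 6, 9, 10, 11}.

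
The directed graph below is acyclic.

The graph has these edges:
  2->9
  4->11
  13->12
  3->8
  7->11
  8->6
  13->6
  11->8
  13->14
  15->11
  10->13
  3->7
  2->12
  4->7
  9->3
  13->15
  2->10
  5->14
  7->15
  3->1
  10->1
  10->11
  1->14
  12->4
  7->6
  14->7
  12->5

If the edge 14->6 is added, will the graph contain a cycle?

No

Adding 14→6 creates a cycle iff 6 can already reach 14.
Explore from 6: no path reaches 14. The graph stays acyclic.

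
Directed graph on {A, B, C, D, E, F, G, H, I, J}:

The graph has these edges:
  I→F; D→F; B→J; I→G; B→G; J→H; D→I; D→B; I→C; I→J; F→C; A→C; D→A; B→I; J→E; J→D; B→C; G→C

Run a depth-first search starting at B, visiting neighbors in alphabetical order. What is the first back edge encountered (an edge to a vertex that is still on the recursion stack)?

DFS from B (visiting neighbors in alphabetical order); mark gray on enter, black on exit:
B gray
  C gray
  C black
  G gray
    G→C: C black — skip
  G black
  I gray
    I→C: C black — skip
    F gray
      F→C: C black — skip
    F black
    I→G: G black — skip
    J gray
      D gray
        A gray
          A→C: C black — skip
        A black
        D→B: B is gray → back edge
First back edge: D → B.

D→B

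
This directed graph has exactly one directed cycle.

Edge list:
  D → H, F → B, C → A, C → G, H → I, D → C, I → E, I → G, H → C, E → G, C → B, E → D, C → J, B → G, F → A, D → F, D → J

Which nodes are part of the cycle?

D, E, H, I

DFS with gray/black marking from D:
D gray
  J gray
  J black
  H gray
    C gray
      G gray
      G black
      B gray
        B→G: G black — skip
      B black
      C→J: J black — skip
      A gray
      A black
    C black
    I gray
      I→G: G black — skip
      E gray
        E→G: G black — skip
        E→D: D is gray → back edge
Back edge closes the cycle D → H → I → E → D; its vertices are {D, E, H, I}.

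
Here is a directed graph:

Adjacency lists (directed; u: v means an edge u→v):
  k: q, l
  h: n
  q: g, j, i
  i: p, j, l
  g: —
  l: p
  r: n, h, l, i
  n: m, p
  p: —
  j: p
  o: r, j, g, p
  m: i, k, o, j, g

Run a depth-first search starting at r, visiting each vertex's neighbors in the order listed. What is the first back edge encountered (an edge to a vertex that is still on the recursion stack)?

o→r

DFS from r (visiting each vertex's neighbors in the order listed); mark gray on enter, black on exit:
r gray
  n gray
    m gray
      i gray
        p gray
        p black
        j gray
          j→p: p black — skip
        j black
        l gray
          l→p: p black — skip
        l black
      i black
      k gray
        q gray
          g gray
          g black
          q→j: j black — skip
          q→i: i black — skip
        q black
        k→l: l black — skip
      k black
      o gray
        o→r: r is gray → back edge
First back edge: o → r.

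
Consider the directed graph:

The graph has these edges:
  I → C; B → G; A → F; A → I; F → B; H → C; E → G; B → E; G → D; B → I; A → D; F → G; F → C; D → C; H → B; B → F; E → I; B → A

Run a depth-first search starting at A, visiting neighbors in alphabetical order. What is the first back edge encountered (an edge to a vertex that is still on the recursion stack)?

DFS from A (visiting neighbors in alphabetical order); mark gray on enter, black on exit:
A gray
  D gray
    C gray
    C black
  D black
  F gray
    B gray
      B→A: A is gray → back edge
First back edge: B → A.

B→A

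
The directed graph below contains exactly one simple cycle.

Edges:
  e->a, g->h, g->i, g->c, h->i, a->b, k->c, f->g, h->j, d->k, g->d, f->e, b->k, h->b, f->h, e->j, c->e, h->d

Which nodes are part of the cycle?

a, b, c, e, k

DFS with gray/black marking from e:
e gray
  a gray
    b gray
      k gray
        c gray
          c→e: e is gray → back edge
Back edge closes the cycle e → a → b → k → c → e; its vertices are {a, b, c, e, k}.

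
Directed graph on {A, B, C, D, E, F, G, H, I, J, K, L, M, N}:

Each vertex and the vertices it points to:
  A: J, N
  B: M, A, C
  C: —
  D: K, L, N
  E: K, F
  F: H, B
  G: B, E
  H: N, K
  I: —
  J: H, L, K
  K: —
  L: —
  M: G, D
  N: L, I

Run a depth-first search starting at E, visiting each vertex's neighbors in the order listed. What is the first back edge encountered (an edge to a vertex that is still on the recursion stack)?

G→B

DFS from E (visiting each vertex's neighbors in the order listed); mark gray on enter, black on exit:
E gray
  K gray
  K black
  F gray
    H gray
      N gray
        L gray
        L black
        I gray
        I black
      N black
      H→K: K black — skip
    H black
    B gray
      M gray
        G gray
          G→B: B is gray → back edge
First back edge: G → B.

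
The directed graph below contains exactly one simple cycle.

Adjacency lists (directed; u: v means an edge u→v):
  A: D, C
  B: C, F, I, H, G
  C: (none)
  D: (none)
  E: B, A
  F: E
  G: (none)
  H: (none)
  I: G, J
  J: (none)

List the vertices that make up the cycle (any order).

B, E, F

DFS with gray/black marking from E:
E gray
  B gray
    C gray
    C black
    F gray
      F→E: E is gray → back edge
Back edge closes the cycle E → B → F → E; its vertices are {B, E, F}.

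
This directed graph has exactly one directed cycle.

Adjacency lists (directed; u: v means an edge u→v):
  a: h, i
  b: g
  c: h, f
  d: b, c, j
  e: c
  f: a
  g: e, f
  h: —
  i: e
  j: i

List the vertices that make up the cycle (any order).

DFS with gray/black marking from c:
c gray
  h gray
  h black
  f gray
    a gray
      a→h: h black — skip
      i gray
        e gray
          e→c: c is gray → back edge
Back edge closes the cycle c → f → a → i → e → c; its vertices are {a, c, e, f, i}.

a, c, e, f, i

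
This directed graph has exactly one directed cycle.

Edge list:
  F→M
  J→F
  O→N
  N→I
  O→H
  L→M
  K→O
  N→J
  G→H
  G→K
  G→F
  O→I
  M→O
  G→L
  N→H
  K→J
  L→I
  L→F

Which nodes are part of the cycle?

F, J, M, N, O

DFS with gray/black marking from O:
O gray
  H gray
  H black
  N gray
    J gray
      F gray
        M gray
          M→O: O is gray → back edge
Back edge closes the cycle O → N → J → F → M → O; its vertices are {F, J, M, N, O}.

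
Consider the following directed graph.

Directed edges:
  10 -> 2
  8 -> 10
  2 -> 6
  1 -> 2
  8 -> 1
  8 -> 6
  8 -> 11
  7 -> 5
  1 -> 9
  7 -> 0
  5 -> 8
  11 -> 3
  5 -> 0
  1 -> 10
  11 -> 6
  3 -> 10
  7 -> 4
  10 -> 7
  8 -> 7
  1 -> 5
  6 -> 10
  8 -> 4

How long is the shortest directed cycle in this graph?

3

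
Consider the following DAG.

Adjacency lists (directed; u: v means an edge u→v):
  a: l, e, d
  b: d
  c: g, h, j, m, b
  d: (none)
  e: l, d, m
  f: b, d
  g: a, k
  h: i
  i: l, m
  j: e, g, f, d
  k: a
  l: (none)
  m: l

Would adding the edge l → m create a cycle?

Yes

Adding l→m creates a cycle iff m can already reach l.
Path from m: m → l.
So m → … → l → m is a cycle.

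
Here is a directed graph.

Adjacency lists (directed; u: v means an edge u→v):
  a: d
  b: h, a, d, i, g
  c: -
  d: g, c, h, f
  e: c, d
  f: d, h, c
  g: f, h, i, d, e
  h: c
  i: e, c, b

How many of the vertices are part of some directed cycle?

7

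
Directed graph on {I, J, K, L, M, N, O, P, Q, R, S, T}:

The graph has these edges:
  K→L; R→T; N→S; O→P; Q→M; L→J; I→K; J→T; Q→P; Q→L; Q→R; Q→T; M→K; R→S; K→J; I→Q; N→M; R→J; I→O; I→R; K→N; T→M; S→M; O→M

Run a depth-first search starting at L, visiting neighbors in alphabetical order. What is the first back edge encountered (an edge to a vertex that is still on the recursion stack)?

K->J

DFS from L (visiting neighbors in alphabetical order); mark gray on enter, black on exit:
L gray
  J gray
    T gray
      M gray
        K gray
          K→J: J is gray → back edge
First back edge: K → J.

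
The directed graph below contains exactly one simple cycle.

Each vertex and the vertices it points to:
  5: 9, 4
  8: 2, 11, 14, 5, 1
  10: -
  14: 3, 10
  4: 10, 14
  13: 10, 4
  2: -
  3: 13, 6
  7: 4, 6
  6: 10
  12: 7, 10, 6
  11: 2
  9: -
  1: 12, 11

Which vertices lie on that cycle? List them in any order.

DFS with gray/black marking from 14:
14 gray
  3 gray
    13 gray
      10 gray
      10 black
      4 gray
        4→10: 10 black — skip
        4→14: 14 is gray → back edge
Back edge closes the cycle 14 → 3 → 13 → 4 → 14; its vertices are {3, 4, 13, 14}.

3, 4, 13, 14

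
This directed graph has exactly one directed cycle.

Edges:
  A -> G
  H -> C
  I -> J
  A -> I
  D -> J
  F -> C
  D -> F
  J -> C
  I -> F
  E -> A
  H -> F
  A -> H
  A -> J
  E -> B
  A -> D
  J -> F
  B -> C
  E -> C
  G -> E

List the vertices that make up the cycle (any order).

A, E, G

DFS with gray/black marking from A:
A gray
  I gray
    F gray
      C gray
      C black
    F black
    J gray
      J→F: F black — skip
      J→C: C black — skip
    J black
  I black
  G gray
    E gray
      B gray
        B→C: C black — skip
      B black
      E→A: A is gray → back edge
Back edge closes the cycle A → G → E → A; its vertices are {A, E, G}.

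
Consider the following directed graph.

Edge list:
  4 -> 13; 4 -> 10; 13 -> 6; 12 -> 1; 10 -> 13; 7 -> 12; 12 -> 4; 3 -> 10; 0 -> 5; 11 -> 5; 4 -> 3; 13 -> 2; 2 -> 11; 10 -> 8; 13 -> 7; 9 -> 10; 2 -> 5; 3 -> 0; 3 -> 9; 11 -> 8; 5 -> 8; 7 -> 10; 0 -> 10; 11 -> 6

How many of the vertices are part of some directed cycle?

A vertex is on a directed cycle iff it belongs to a strongly connected component of size ≥ 2 (or has a self-loop).
The vertices on cycles are {0, 3, 4, 7, 9, 10, 12, 13} — 8 in total.

8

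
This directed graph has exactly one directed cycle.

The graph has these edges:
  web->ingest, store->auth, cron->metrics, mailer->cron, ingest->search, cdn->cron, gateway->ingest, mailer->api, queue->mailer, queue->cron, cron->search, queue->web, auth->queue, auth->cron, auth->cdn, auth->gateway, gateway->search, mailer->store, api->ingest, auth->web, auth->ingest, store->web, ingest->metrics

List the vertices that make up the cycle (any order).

auth, queue, store, mailer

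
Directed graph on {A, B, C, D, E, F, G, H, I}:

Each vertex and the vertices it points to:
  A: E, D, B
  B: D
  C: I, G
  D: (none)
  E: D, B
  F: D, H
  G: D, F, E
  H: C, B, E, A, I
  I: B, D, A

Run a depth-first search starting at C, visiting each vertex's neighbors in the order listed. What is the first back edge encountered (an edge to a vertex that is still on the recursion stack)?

H→C

DFS from C (visiting each vertex's neighbors in the order listed); mark gray on enter, black on exit:
C gray
  I gray
    B gray
      D gray
      D black
    B black
    I→D: D black — skip
    A gray
      E gray
        E→D: D black — skip
        E→B: B black — skip
      E black
      A→D: D black — skip
      A→B: B black — skip
    A black
  I black
  G gray
    G→D: D black — skip
    F gray
      F→D: D black — skip
      H gray
        H→C: C is gray → back edge
First back edge: H → C.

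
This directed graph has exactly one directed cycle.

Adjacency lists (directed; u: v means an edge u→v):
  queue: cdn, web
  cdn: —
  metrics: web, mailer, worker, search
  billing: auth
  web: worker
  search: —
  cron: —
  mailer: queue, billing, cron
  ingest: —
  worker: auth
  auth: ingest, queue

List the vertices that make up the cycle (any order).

DFS with gray/black marking from web:
web gray
  worker gray
    auth gray
      ingest gray
      ingest black
      queue gray
        cdn gray
        cdn black
        queue→web: web is gray → back edge
Back edge closes the cycle web → worker → auth → queue → web; its vertices are {web, auth, queue, worker}.

web, auth, queue, worker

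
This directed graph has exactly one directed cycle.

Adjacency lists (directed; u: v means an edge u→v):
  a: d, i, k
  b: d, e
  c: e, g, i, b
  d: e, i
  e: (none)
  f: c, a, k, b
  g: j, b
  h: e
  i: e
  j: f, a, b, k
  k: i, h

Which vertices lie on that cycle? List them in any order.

DFS with gray/black marking from j:
j gray
  f gray
    c gray
      e gray
      e black
      g gray
        g→j: j is gray → back edge
Back edge closes the cycle j → f → c → g → j; its vertices are {c, f, g, j}.

c, f, g, j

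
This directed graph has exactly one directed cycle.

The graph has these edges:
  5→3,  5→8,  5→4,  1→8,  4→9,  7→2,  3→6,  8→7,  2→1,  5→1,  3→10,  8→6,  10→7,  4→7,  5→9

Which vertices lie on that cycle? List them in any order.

1, 2, 7, 8

DFS with gray/black marking from 1:
1 gray
  8 gray
    6 gray
    6 black
    7 gray
      2 gray
        2→1: 1 is gray → back edge
Back edge closes the cycle 1 → 8 → 7 → 2 → 1; its vertices are {1, 2, 7, 8}.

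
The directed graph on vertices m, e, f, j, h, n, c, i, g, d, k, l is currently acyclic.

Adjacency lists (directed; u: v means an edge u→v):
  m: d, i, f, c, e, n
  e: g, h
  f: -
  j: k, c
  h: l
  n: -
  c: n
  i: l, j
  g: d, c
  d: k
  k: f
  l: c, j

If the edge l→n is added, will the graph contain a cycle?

Adding l→n creates a cycle iff n can already reach l.
Explore from n: no path reaches l. The graph stays acyclic.

No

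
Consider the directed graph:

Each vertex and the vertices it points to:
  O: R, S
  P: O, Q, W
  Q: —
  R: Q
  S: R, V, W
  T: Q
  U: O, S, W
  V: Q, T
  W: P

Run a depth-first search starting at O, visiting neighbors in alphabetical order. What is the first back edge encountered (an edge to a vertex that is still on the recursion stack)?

P->O

DFS from O (visiting neighbors in alphabetical order); mark gray on enter, black on exit:
O gray
  R gray
    Q gray
    Q black
  R black
  S gray
    S→R: R black — skip
    V gray
      V→Q: Q black — skip
      T gray
        T→Q: Q black — skip
      T black
    V black
    W gray
      P gray
        P→O: O is gray → back edge
First back edge: P → O.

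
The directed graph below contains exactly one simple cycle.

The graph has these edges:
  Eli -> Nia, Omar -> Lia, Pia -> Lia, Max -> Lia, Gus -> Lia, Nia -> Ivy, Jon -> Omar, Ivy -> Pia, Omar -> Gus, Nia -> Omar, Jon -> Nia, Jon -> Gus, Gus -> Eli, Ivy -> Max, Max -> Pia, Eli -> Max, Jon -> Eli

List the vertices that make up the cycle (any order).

DFS with gray/black marking from Gus:
Gus gray
  Eli gray
    Max gray
      Lia gray
      Lia black
      Pia gray
        Pia→Lia: Lia black — skip
      Pia black
    Max black
    Nia gray
      Omar gray
        Omar→Gus: Gus is gray → back edge
Back edge closes the cycle Gus → Eli → Nia → Omar → Gus; its vertices are {Eli, Gus, Nia, Omar}.

Eli, Gus, Nia, Omar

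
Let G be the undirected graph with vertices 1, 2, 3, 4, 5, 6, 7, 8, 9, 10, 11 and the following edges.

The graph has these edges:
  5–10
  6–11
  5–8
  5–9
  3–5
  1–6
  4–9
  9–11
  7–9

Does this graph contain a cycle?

DFS, tracking each vertex's parent; an edge to a visited non-parent vertex closes a cycle.
Start from 11:
visit 11 (parent –)
  visit 9 (parent 11)
    9–11: parent, skip
    visit 7 (parent 9)
      7–9: parent, skip
    visit 5 (parent 9)
      visit 10 (parent 5)
        10–5: parent, skip
      5–9: parent, skip
      visit 8 (parent 5)
        8–5: parent, skip
      visit 3 (parent 5)
        3–5: parent, skip
    visit 4 (parent 9)
      4–9: parent, skip
  visit 6 (parent 11)
    6–11: parent, skip
    visit 1 (parent 6)
      1–6: parent, skip
visit 2 (parent –)
No non-parent visited neighbor found — the graph is a forest.

No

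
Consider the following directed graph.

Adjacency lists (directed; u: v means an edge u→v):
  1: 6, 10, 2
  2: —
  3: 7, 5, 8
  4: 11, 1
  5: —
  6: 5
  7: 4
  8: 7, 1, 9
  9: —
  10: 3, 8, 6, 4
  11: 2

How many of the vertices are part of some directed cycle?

6

A vertex is on a directed cycle iff it belongs to a strongly connected component of size ≥ 2 (or has a self-loop).
The vertices on cycles are {1, 3, 4, 7, 8, 10} — 6 in total.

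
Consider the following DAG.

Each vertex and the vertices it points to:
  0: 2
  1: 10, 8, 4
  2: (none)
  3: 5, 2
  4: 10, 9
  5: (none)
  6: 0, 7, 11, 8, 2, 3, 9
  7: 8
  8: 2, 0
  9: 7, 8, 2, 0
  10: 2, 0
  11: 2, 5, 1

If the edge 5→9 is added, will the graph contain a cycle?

No

Adding 5→9 creates a cycle iff 9 can already reach 5.
Explore from 9: no path reaches 5. The graph stays acyclic.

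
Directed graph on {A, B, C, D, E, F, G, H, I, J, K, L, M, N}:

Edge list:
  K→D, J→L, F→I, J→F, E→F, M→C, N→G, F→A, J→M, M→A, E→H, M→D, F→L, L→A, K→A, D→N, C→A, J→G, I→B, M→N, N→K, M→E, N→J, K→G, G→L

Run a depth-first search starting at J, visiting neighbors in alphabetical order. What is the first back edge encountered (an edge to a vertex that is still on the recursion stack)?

DFS from J (visiting neighbors in alphabetical order); mark gray on enter, black on exit:
J gray
  F gray
    A gray
    A black
    I gray
      B gray
      B black
    I black
    L gray
      L→A: A black — skip
    L black
  F black
  G gray
    G→L: L black — skip
  G black
  J→L: L black — skip
  M gray
    M→A: A black — skip
    C gray
      C→A: A black — skip
    C black
    D gray
      N gray
        N→G: G black — skip
        N→J: J is gray → back edge
First back edge: N → J.

N->J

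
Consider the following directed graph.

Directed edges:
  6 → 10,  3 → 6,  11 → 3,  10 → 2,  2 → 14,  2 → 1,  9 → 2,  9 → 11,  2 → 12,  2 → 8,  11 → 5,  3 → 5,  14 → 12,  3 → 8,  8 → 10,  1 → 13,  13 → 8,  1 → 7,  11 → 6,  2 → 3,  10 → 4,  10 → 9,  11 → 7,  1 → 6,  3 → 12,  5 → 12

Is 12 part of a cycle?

No

12 lies on a cycle iff there is a path from 12 back to itself.
Exploring from 12, it never reaches itself; equivalently, its strongly connected component is a singleton.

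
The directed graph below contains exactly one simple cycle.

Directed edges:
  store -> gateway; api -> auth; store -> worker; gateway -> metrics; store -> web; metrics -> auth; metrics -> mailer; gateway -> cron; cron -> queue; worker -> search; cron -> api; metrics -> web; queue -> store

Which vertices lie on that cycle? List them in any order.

cron, queue, store, gateway

DFS with gray/black marking from store:
store gray
  worker gray
    search gray
    search black
  worker black
  web gray
  web black
  gateway gray
    metrics gray
      metrics→web: web black — skip
      auth gray
      auth black
      mailer gray
      mailer black
    metrics black
    cron gray
      queue gray
        queue→store: store is gray → back edge
Back edge closes the cycle store → gateway → cron → queue → store; its vertices are {cron, queue, store, gateway}.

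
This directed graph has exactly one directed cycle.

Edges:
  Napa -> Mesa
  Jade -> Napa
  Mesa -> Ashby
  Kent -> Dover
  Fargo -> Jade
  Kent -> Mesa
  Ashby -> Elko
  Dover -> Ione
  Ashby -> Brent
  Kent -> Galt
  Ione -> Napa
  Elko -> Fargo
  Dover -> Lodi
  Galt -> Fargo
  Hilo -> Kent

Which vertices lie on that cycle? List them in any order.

Elko, Jade, Mesa, Napa, Ashby, Fargo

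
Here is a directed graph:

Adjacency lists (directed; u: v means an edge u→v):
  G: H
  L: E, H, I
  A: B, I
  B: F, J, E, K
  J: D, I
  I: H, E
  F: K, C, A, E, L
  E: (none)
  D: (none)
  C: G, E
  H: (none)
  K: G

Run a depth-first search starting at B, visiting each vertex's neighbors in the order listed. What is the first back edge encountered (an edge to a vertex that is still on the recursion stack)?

A→B

DFS from B (visiting each vertex's neighbors in the order listed); mark gray on enter, black on exit:
B gray
  F gray
    K gray
      G gray
        H gray
        H black
      G black
    K black
    C gray
      C→G: G black — skip
      E gray
      E black
    C black
    A gray
      A→B: B is gray → back edge
First back edge: A → B.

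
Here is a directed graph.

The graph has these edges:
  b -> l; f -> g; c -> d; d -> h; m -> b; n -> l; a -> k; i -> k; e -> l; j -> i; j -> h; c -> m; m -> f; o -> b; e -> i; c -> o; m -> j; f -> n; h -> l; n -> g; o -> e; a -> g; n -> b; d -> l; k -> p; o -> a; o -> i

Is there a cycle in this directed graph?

DFS with white/gray/black marking, starting from n:
n gray
  g gray
  g black
  b gray
    l gray
    l black
  b black
  n→l: l black — skip
n black
k gray
  p gray
  p black
k black
m gray
  f gray
    f→g: g black — skip
    f→n: n black — skip
  f black
  j gray
    i gray
      i→k: k black — skip
    i black
    h gray
      h→l: l black — skip
    h black
  j black
  m→b: b black — skip
m black
a gray
  a→g: g black — skip
  a→k: k black — skip
a black
e gray
  e→l: l black — skip
  e→i: i black — skip
e black
d gray
  d→h: h black — skip
  d→l: l black — skip
d black
c gray
  c→d: d black — skip
  o gray
    o→i: i black — skip
    o→a: a black — skip
    o→e: e black — skip
    o→b: b black — skip
  o black
  c→m: m black — skip
c black
Every edge goes to a white or black vertex — no back edge, so the graph is acyclic.

No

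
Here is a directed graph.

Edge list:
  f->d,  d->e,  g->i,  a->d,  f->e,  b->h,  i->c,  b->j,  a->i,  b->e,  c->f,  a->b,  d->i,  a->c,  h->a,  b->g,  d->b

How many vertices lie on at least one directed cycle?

A vertex is on a directed cycle iff it belongs to a strongly connected component of size ≥ 2 (or has a self-loop).
The vertices on cycles are {a, b, c, d, f, g, h, i} — 8 in total.

8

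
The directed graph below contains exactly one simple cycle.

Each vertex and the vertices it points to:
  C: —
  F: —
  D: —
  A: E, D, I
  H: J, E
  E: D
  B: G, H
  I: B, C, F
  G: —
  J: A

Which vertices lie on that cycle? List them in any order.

A, B, H, I, J

DFS with gray/black marking from A:
A gray
  E gray
    D gray
    D black
  E black
  A→D: D black — skip
  I gray
    B gray
      G gray
      G black
      H gray
        J gray
          J→A: A is gray → back edge
Back edge closes the cycle A → I → B → H → J → A; its vertices are {A, B, H, I, J}.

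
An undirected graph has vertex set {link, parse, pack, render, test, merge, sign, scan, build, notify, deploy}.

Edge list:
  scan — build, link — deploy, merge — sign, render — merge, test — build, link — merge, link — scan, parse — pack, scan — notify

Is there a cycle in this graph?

DFS, tracking each vertex's parent; an edge to a visited non-parent vertex closes a cycle.
Start from test:
visit test (parent –)
  visit build (parent test)
    visit scan (parent build)
      scan–build: parent, skip
      visit link (parent scan)
        link–scan: parent, skip
        visit deploy (parent link)
          deploy–link: parent, skip
        visit merge (parent link)
          visit sign (parent merge)
            sign–merge: parent, skip
          visit render (parent merge)
            render–merge: parent, skip
          merge–link: parent, skip
      visit notify (parent scan)
        notify–scan: parent, skip
    build–test: parent, skip
visit parse (parent –)
  visit pack (parent parse)
    pack–parse: parent, skip
No non-parent visited neighbor found — the graph is a forest.

No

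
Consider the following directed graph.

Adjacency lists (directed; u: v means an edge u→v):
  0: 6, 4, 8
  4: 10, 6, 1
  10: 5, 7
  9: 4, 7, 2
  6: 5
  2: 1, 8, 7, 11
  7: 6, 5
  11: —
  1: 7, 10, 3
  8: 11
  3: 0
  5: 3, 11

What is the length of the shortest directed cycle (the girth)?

4

For each vertex v, BFS finds the shortest path from v back to v.
The shortest such closed walk is 1 → 3 → 0 → 4 → 1, length 4.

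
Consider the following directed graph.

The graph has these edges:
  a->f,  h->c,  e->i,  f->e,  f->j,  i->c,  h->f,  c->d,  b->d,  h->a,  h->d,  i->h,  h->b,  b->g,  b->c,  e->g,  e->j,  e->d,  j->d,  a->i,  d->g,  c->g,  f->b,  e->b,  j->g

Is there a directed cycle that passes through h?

h is on a cycle iff h can reach itself via ≥1 edge.
h → a → i → h — yes.

Yes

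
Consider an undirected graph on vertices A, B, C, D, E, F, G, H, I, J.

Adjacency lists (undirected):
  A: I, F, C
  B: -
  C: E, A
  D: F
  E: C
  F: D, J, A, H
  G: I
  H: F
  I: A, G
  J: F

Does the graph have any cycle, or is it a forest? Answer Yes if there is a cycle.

DFS, tracking each vertex's parent; an edge to a visited non-parent vertex closes a cycle.
Start from D:
visit D (parent –)
  visit F (parent D)
    F–D: parent, skip
    visit J (parent F)
      J–F: parent, skip
    visit A (parent F)
      visit I (parent A)
        I–A: parent, skip
        visit G (parent I)
          G–I: parent, skip
      A–F: parent, skip
      visit C (parent A)
        visit E (parent C)
          E–C: parent, skip
        C–A: parent, skip
    visit H (parent F)
      H–F: parent, skip
visit B (parent –)
No non-parent visited neighbor found — the graph is a forest.

No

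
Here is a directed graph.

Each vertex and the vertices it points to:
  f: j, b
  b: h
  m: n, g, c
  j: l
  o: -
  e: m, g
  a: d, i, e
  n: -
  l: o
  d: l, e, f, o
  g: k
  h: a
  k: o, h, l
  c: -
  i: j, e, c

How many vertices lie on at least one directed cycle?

A vertex is on a directed cycle iff it belongs to a strongly connected component of size ≥ 2 (or has a self-loop).
The vertices on cycles are {a, b, d, e, f, g, h, i, k, m} — 10 in total.

10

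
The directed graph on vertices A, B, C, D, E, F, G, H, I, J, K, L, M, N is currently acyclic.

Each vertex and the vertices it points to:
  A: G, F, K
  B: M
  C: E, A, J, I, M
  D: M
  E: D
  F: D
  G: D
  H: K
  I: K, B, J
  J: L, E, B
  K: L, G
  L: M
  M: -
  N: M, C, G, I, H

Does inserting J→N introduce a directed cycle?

Yes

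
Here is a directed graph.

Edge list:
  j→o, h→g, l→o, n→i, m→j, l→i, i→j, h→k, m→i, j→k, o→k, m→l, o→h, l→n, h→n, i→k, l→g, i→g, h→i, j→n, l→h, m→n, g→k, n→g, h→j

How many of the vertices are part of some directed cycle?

A vertex is on a directed cycle iff it belongs to a strongly connected component of size ≥ 2 (or has a self-loop).
The vertices on cycles are {h, i, j, n, o} — 5 in total.

5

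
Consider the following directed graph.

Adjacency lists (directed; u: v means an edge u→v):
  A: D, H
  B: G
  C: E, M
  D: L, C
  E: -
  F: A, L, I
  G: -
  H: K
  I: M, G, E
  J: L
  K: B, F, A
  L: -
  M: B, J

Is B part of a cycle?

B lies on a cycle iff there is a path from B back to itself.
Exploring from B, it never reaches itself; equivalently, its strongly connected component is a singleton.

No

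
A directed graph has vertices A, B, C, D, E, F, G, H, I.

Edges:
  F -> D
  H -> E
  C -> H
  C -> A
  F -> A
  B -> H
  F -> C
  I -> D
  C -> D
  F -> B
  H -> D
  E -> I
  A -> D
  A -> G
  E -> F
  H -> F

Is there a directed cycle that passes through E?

E is on a cycle iff E can reach itself via ≥1 edge.
E → F → C → H → E — yes.

Yes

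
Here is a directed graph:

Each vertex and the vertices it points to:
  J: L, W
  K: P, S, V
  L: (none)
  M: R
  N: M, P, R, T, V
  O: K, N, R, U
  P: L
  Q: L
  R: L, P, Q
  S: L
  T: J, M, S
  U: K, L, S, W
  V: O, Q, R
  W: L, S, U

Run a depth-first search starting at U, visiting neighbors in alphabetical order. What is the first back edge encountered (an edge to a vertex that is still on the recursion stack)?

O→K

DFS from U (visiting neighbors in alphabetical order); mark gray on enter, black on exit:
U gray
  K gray
    P gray
      L gray
      L black
    P black
    S gray
      S→L: L black — skip
    S black
    V gray
      O gray
        O→K: K is gray → back edge
First back edge: O → K.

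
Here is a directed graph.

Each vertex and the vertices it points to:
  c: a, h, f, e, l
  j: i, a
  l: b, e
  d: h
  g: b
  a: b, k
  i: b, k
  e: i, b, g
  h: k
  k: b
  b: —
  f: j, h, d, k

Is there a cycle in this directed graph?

No

DFS with white/gray/black marking, starting from g:
g gray
  b gray
  b black
g black
c gray
  a gray
    a→b: b black — skip
    k gray
      k→b: b black — skip
    k black
  a black
  h gray
    h→k: k black — skip
  h black
  f gray
    j gray
      i gray
        i→b: b black — skip
        i→k: k black — skip
      i black
      j→a: a black — skip
    j black
    f→h: h black — skip
    d gray
      d→h: h black — skip
    d black
    f→k: k black — skip
  f black
  e gray
    e→i: i black — skip
    e→b: b black — skip
    e→g: g black — skip
  e black
  l gray
    l→b: b black — skip
    l→e: e black — skip
  l black
c black
Every edge goes to a white or black vertex — no back edge, so the graph is acyclic.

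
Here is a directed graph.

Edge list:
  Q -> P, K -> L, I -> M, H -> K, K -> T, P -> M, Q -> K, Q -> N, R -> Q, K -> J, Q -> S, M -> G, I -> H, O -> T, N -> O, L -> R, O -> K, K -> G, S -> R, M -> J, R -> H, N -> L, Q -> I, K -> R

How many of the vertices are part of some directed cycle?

A vertex is on a directed cycle iff it belongs to a strongly connected component of size ≥ 2 (or has a self-loop).
The vertices on cycles are {H, I, K, L, N, O, Q, R, S} — 9 in total.

9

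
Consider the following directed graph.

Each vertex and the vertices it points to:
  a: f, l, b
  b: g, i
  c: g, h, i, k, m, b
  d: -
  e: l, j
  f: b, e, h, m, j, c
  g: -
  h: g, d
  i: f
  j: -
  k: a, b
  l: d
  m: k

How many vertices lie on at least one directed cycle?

7

A vertex is on a directed cycle iff it belongs to a strongly connected component of size ≥ 2 (or has a self-loop).
The vertices on cycles are {a, b, c, f, i, k, m} — 7 in total.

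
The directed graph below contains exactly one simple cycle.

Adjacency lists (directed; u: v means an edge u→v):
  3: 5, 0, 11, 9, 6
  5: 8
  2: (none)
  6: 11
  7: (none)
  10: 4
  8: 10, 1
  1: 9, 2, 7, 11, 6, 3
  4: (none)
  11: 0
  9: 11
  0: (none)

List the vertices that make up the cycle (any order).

DFS with gray/black marking from 8:
8 gray
  10 gray
    4 gray
    4 black
  10 black
  1 gray
    9 gray
      11 gray
        0 gray
        0 black
      11 black
    9 black
    2 gray
    2 black
    7 gray
    7 black
    1→11: 11 black — skip
    6 gray
      6→11: 11 black — skip
    6 black
    3 gray
      5 gray
        5→8: 8 is gray → back edge
Back edge closes the cycle 8 → 1 → 3 → 5 → 8; its vertices are {1, 3, 5, 8}.

1, 3, 5, 8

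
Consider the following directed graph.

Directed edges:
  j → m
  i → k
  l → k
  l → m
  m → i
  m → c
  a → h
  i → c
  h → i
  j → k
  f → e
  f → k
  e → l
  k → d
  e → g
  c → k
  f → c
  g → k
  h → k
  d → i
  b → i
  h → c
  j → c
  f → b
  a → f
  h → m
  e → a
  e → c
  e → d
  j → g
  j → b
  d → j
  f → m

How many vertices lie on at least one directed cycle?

A vertex is on a directed cycle iff it belongs to a strongly connected component of size ≥ 2 (or has a self-loop).
The vertices on cycles are {a, b, c, d, e, f, g, i, j, k, m} — 11 in total.

11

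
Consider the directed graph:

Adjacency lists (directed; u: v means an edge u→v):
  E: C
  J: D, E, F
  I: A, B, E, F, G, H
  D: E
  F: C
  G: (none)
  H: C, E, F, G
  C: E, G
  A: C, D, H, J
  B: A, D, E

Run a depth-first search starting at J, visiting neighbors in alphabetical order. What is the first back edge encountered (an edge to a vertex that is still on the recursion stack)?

DFS from J (visiting neighbors in alphabetical order); mark gray on enter, black on exit:
J gray
  D gray
    E gray
      C gray
        C→E: E is gray → back edge
First back edge: C → E.

C->E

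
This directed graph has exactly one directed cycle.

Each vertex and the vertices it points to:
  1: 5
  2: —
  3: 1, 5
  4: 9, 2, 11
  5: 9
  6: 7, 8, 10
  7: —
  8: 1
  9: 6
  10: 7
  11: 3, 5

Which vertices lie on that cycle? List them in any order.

DFS with gray/black marking from 9:
9 gray
  6 gray
    7 gray
    7 black
    8 gray
      1 gray
        5 gray
          5→9: 9 is gray → back edge
Back edge closes the cycle 9 → 6 → 8 → 1 → 5 → 9; its vertices are {1, 5, 6, 8, 9}.

1, 5, 6, 8, 9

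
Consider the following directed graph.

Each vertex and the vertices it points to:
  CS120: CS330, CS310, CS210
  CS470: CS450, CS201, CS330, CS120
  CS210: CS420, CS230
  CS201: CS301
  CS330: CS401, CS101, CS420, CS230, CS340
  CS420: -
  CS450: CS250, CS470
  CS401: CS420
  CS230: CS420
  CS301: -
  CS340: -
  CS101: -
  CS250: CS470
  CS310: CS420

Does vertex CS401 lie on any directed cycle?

No

CS401 lies on a cycle iff there is a path from CS401 back to itself.
Exploring from CS401, it never reaches itself; equivalently, its strongly connected component is a singleton.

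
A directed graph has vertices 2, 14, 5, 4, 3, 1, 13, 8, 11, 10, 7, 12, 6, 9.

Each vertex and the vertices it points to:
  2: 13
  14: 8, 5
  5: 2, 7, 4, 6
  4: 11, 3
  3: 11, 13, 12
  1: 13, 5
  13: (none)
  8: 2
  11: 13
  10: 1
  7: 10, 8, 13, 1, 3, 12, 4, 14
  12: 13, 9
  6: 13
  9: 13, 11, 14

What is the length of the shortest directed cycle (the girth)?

3

For each vertex v, BFS finds the shortest path from v back to v.
The shortest such closed walk is 5 → 7 → 1 → 5, length 3.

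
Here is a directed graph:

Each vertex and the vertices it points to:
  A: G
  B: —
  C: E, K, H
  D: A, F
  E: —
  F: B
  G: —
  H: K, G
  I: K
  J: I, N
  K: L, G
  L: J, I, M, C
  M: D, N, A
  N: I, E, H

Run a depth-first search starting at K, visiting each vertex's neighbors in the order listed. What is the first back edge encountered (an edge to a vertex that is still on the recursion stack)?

I->K

DFS from K (visiting each vertex's neighbors in the order listed); mark gray on enter, black on exit:
K gray
  L gray
    J gray
      I gray
        I→K: K is gray → back edge
First back edge: I → K.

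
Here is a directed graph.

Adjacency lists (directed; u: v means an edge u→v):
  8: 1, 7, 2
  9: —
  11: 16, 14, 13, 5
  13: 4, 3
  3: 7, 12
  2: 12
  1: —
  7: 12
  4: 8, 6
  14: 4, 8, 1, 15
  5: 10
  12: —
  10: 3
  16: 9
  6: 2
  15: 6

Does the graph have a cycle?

No

DFS with white/gray/black marking, starting from 10:
10 gray
  3 gray
    7 gray
      12 gray
      12 black
    7 black
    3→12: 12 black — skip
  3 black
10 black
8 gray
  1 gray
  1 black
  8→7: 7 black — skip
  2 gray
    2→12: 12 black — skip
  2 black
8 black
9 gray
9 black
11 gray
  16 gray
    16→9: 9 black — skip
  16 black
  14 gray
    4 gray
      4→8: 8 black — skip
      6 gray
        6→2: 2 black — skip
      6 black
    4 black
    14→8: 8 black — skip
    14→1: 1 black — skip
    15 gray
      15→6: 6 black — skip
    15 black
  14 black
  13 gray
    13→4: 4 black — skip
    13→3: 3 black — skip
  13 black
  5 gray
    5→10: 10 black — skip
  5 black
11 black
Every edge goes to a white or black vertex — no back edge, so the graph is acyclic.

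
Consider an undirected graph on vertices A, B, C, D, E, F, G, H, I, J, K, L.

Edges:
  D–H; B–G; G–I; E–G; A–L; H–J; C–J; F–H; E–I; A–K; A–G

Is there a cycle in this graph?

Yes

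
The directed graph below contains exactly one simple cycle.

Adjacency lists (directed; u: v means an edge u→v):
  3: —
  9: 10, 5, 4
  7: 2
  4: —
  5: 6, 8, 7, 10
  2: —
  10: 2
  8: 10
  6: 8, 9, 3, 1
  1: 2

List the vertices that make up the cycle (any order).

DFS with gray/black marking from 5:
5 gray
  6 gray
    8 gray
      10 gray
        2 gray
        2 black
      10 black
    8 black
    9 gray
      9→10: 10 black — skip
      9→5: 5 is gray → back edge
Back edge closes the cycle 5 → 6 → 9 → 5; its vertices are {5, 6, 9}.

5, 6, 9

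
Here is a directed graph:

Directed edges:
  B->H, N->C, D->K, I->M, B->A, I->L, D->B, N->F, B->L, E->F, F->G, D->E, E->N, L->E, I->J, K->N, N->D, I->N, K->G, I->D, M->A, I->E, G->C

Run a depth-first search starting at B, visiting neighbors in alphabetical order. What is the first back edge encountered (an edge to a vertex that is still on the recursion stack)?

DFS from B (visiting neighbors in alphabetical order); mark gray on enter, black on exit:
B gray
  A gray
  A black
  H gray
  H black
  L gray
    E gray
      F gray
        G gray
          C gray
          C black
        G black
      F black
      N gray
        N→C: C black — skip
        D gray
          D→B: B is gray → back edge
First back edge: D → B.

D->B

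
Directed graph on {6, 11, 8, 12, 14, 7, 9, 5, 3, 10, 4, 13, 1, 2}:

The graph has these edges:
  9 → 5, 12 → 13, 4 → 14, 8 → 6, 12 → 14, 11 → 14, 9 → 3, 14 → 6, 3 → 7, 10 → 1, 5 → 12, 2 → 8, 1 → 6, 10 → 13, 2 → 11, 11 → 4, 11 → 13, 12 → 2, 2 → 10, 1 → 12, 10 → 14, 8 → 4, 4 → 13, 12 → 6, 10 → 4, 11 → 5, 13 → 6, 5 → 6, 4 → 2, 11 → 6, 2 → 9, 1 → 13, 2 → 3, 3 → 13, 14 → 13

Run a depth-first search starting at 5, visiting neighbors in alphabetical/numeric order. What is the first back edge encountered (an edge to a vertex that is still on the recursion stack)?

4->2

DFS from 5 (visiting neighbors in alphabetical/numeric order); mark gray on enter, black on exit:
5 gray
  6 gray
  6 black
  12 gray
    2 gray
      3 gray
        7 gray
        7 black
        13 gray
          13→6: 6 black — skip
        13 black
      3 black
      8 gray
        4 gray
          4→2: 2 is gray → back edge
First back edge: 4 → 2.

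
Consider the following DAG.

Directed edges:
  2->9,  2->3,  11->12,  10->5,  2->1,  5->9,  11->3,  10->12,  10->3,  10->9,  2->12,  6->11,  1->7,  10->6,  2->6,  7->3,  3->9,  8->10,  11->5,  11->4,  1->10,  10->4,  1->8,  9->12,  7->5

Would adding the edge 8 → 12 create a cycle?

No

Adding 8→12 creates a cycle iff 12 can already reach 8.
Explore from 12: no path reaches 8. The graph stays acyclic.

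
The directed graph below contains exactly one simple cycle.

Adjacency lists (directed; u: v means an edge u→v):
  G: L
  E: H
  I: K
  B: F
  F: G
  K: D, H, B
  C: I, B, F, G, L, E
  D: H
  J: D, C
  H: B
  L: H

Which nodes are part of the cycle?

B, F, G, H, L

DFS with gray/black marking from F:
F gray
  G gray
    L gray
      H gray
        B gray
          B→F: F is gray → back edge
Back edge closes the cycle F → G → L → H → B → F; its vertices are {B, F, G, H, L}.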